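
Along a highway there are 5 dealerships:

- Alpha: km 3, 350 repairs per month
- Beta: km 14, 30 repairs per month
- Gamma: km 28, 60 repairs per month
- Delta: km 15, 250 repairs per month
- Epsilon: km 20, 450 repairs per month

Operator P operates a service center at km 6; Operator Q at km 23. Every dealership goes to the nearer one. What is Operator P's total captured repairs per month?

380

The indifferent point is the midpoint (6+23)/2 = 14.5; dealerships left of it (closer to Operator P at 6) go to Operator P, those right go to Operator Q.
  Alpha at 3 (w=350) → Operator P
  Beta at 14 (w=30) → Operator P
  Delta at 15 (w=250) → Operator Q
  Epsilon at 20 (w=450) → Operator Q
  Gamma at 28 (w=60) → Operator Q
Operator P captures 380; Operator Q captures 760.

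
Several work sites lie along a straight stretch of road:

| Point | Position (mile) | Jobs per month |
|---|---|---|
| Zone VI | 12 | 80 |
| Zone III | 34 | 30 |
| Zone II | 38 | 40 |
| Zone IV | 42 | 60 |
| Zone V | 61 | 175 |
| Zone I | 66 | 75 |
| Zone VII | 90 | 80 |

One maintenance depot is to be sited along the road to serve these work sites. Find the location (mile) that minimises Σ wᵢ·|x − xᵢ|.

x = 61

For a sum of weighted absolute distances on a line, the optimum is the weighted median (not the mean). Total weight W = 540; half-weight = 270.
Sort by position and accumulate weight:
  mile 12 (Zone VI, w=80) → cum 80
  mile 34 (Zone III, w=30) → cum 110
  mile 38 (Zone II, w=40) → cum 150
  mile 42 (Zone IV, w=60) → cum 210
  mile 61 (Zone V, w=175) → cum 385  ≥ 270 → median here
  mile 66 (Zone I, w=75) → cum 460
  mile 90 (Zone VII, w=80) → cum 540
Optimal location: mile 61.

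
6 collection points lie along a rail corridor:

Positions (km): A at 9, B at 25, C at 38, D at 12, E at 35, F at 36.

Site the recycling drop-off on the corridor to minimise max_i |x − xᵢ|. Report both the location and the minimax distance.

The 1-center on a line is the midpoint of the two extreme points: leftmost at 9, rightmost at 38.
Optimal location = (9 + 38)/2 = 23.5; maximum distance = (38 − 9)/2 = 14.5.

location 23.5, max distance 14.5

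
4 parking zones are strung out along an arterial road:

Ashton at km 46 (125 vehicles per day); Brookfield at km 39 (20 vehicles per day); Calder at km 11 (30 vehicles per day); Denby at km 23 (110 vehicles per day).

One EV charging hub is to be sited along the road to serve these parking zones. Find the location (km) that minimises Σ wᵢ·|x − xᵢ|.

x = 39

For a sum of weighted absolute distances on a line, the optimum is the weighted median (not the mean). Total weight W = 285; half-weight = 142.5.
Sort by position and accumulate weight:
  km 11 (Calder, w=30) → cum 30
  km 23 (Denby, w=110) → cum 140
  km 39 (Brookfield, w=20) → cum 160  ≥ 142.5 → median here
  km 46 (Ashton, w=125) → cum 285
Optimal location: km 39.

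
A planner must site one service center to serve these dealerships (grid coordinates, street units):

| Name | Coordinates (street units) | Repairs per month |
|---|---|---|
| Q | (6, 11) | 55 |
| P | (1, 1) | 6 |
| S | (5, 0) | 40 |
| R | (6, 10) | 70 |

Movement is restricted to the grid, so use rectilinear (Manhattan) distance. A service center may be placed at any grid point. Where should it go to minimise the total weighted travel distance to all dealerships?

Manhattan distance separates: Σwᵢ(|x−xᵢ|+|y−yᵢ|) = Σwᵢ|x−xᵢ| + Σwᵢ|y−yᵢ|, so x and y are optimised independently as 1-D weighted medians.
Total weight W = 171; half = 85.5.
x-coordinate, sorted with cumulative weight:
  x=1 (P, w=6) cum 6
  x=5 (S, w=40) cum 46
  x=6 (Q, w=55) cum 101  ← median
  x=6 (R, w=70) cum 171
⇒ x* = 6
y-coordinate, sorted with cumulative weight:
  y=0 (S, w=40) cum 40
  y=1 (P, w=6) cum 46
  y=10 (R, w=70) cum 116  ← median
  y=11 (Q, w=55) cum 171
⇒ y* = 10

(6, 10)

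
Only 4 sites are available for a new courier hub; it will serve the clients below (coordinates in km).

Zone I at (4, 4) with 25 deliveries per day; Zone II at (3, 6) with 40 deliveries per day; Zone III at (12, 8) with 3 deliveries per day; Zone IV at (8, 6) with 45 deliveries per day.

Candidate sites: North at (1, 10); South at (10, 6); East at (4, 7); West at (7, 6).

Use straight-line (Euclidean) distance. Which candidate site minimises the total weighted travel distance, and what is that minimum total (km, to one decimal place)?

Total weighted distance at each candidate:
  North (1, 10): total = 742.9
  South (10, 6): total = 536.6
  East (4, 7): total = 341.3
  West (7, 6): total = 311.3
Minimum is at West with total 311.3 km.

West, total 311.3 km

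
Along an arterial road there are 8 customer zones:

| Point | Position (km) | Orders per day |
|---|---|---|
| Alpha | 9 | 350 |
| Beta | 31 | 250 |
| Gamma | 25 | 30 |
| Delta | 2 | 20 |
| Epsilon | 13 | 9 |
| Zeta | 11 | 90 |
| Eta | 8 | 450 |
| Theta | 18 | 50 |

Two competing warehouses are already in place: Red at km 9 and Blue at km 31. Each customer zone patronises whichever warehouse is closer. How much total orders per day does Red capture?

The indifferent point is the midpoint (9+31)/2 = 20; customer zones left of it (closer to Red at 9) go to Red, those right go to Blue.
  Delta at 2 (w=20) → Red
  Eta at 8 (w=450) → Red
  Alpha at 9 (w=350) → Red
  Zeta at 11 (w=90) → Red
  Epsilon at 13 (w=9) → Red
  Theta at 18 (w=50) → Red
  Gamma at 25 (w=30) → Blue
  Beta at 31 (w=250) → Blue
Red captures 969; Blue captures 280.

969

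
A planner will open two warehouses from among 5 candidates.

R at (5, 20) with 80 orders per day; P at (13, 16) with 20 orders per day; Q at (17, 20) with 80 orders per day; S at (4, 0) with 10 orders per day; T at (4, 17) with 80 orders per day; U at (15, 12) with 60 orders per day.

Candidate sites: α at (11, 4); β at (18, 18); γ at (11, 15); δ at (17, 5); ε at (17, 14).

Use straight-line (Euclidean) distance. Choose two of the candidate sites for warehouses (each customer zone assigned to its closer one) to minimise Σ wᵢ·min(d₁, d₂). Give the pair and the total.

Evaluate every pair (each demand assigned to the nearer of the two):
  {β, γ}: total = 1896.4
  {γ, ε}: total = 2067.2
  {α, γ}: total = 2257.4
  {γ, δ}: total = 2316.1
  {β, ε}: total = 2748.7
  {α, β}: total = 2944.8
  {α, ε}: total = 2960.4
  {β, δ}: total = 3003.5
  {δ, ε}: total = 3019.1
  {α, δ}: total = 4499.7
Best pair: {β, γ} with total 1896.4.

{β, γ}, total 1896.4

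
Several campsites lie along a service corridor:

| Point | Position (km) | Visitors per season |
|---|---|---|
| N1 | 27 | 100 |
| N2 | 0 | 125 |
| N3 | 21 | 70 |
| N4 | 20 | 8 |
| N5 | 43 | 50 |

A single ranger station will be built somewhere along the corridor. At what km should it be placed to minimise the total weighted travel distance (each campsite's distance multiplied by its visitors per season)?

For a sum of weighted absolute distances on a line, the optimum is the weighted median (not the mean). Total weight W = 353; half-weight = 176.5.
Sort by position and accumulate weight:
  km 0 (N2, w=125) → cum 125
  km 20 (N4, w=8) → cum 133
  km 21 (N3, w=70) → cum 203  ≥ 176.5 → median here
  km 27 (N1, w=100) → cum 303
  km 43 (N5, w=50) → cum 353
Optimal location: km 21.

x = 21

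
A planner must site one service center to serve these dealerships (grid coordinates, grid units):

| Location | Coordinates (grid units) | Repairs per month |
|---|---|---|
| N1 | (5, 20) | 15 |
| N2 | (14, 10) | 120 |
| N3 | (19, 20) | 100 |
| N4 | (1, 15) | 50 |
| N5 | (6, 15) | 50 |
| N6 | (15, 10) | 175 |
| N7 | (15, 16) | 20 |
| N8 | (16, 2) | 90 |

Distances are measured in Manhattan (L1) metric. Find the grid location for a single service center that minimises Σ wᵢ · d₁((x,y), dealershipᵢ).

Manhattan distance separates: Σwᵢ(|x−xᵢ|+|y−yᵢ|) = Σwᵢ|x−xᵢ| + Σwᵢ|y−yᵢ|, so x and y are optimised independently as 1-D weighted medians.
Total weight W = 620; half = 310.
x-coordinate, sorted with cumulative weight:
  x=1 (N4, w=50) cum 50
  x=5 (N1, w=15) cum 65
  x=6 (N5, w=50) cum 115
  x=14 (N2, w=120) cum 235
  x=15 (N6, w=175) cum 410  ← median
  x=15 (N7, w=20) cum 430
  x=16 (N8, w=90) cum 520
  x=19 (N3, w=100) cum 620
⇒ x* = 15
y-coordinate, sorted with cumulative weight:
  y=2 (N8, w=90) cum 90
  y=10 (N2, w=120) cum 210
  y=10 (N6, w=175) cum 385  ← median
  y=15 (N4, w=50) cum 435
  y=15 (N5, w=50) cum 485
  y=16 (N7, w=20) cum 505
  y=20 (N1, w=15) cum 520
  y=20 (N3, w=100) cum 620
⇒ y* = 10

(15, 10)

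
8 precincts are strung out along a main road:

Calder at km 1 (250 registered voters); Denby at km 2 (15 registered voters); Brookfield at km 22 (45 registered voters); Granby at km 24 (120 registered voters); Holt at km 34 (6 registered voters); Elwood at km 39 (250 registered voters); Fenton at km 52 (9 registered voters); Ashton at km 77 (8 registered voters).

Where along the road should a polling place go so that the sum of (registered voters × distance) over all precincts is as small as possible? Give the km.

x = 24

For a sum of weighted absolute distances on a line, the optimum is the weighted median (not the mean). Total weight W = 703; half-weight = 351.5.
Sort by position and accumulate weight:
  km 1 (Calder, w=250) → cum 250
  km 2 (Denby, w=15) → cum 265
  km 22 (Brookfield, w=45) → cum 310
  km 24 (Granby, w=120) → cum 430  ≥ 351.5 → median here
  km 34 (Holt, w=6) → cum 436
  km 39 (Elwood, w=250) → cum 686
  km 52 (Fenton, w=9) → cum 695
  km 77 (Ashton, w=8) → cum 703
Optimal location: km 24.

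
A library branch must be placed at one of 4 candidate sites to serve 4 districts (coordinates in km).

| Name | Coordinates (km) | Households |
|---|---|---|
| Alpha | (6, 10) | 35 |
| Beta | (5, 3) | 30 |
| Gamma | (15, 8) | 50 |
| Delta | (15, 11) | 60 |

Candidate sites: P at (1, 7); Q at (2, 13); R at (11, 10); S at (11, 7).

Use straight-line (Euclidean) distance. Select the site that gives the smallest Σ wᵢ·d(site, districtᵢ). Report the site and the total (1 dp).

Total weighted distance at each candidate:
  P (1, 7): total = 1949.2
  Q (2, 13): total = 1973.8
  R (11, 10): total = 922.6
  S (11, 7): total = 966.0
Minimum is at R with total 922.6 km.

R, total 922.6 km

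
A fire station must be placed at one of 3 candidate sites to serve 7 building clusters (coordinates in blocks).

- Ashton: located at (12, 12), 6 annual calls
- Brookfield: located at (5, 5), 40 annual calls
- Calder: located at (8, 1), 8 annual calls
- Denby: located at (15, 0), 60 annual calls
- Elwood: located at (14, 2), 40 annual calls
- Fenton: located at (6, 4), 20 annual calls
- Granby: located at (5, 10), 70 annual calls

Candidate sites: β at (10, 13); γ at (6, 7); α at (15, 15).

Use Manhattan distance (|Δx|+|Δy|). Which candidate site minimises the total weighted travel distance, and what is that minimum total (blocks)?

Total weighted distance at each candidate:
  β (10, 13): total = 3150
  γ (6, 7): total = 2070
  α (15, 15): total = 3914
Minimum is at γ with total 2070 blocks.

γ, total 2070 blocks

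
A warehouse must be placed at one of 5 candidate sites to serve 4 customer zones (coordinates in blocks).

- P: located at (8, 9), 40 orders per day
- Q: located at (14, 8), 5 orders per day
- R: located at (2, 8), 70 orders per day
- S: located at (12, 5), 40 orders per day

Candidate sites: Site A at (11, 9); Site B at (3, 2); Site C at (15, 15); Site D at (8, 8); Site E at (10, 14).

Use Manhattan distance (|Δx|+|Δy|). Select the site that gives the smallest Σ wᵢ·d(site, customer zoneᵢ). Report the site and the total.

Site D, total 770 blocks

Total weighted distance at each candidate:
  Site A (11, 9): total = 1040
  Site B (3, 2): total = 1535
  Site C (15, 15): total = 2480
  Site D (8, 8): total = 770
  Site E (10, 14): total = 1750
Minimum is at Site D with total 770 blocks.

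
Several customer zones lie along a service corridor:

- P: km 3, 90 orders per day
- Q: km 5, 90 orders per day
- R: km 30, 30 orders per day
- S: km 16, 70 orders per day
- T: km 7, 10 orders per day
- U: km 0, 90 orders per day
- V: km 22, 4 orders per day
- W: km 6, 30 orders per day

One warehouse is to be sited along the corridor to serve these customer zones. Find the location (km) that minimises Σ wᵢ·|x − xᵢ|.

x = 5

For a sum of weighted absolute distances on a line, the optimum is the weighted median (not the mean). Total weight W = 414; half-weight = 207.
Sort by position and accumulate weight:
  km 0 (U, w=90) → cum 90
  km 3 (P, w=90) → cum 180
  km 5 (Q, w=90) → cum 270  ≥ 207 → median here
  km 6 (W, w=30) → cum 300
  km 7 (T, w=10) → cum 310
  km 16 (S, w=70) → cum 380
  km 22 (V, w=4) → cum 384
  km 30 (R, w=30) → cum 414
Optimal location: km 5.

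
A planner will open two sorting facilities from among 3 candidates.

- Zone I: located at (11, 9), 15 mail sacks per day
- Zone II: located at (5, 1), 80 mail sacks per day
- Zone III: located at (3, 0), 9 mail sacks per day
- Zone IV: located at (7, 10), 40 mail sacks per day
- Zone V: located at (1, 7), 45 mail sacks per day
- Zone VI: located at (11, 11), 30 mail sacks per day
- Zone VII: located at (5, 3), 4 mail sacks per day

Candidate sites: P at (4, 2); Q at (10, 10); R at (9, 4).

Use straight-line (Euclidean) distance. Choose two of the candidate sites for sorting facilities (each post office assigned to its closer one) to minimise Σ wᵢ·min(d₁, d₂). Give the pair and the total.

{P, Q}, total 585.0

Evaluate every pair (each demand assigned to the nearer of the two):
  {P, Q}: total = 585.0
  {P, R}: total = 953.5
  {Q, R}: total = 1049.5
Best pair: {P, Q} with total 585.0.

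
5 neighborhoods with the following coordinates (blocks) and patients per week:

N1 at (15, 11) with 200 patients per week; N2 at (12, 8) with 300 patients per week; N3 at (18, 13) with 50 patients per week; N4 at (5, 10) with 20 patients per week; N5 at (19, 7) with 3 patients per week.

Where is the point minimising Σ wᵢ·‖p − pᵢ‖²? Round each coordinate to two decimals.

(13.36, 9.55)

The minimiser of Σwᵢ‖p−pᵢ‖² is the weighted centroid p* = (Σwᵢpᵢ)/(Σwᵢ).
Σwᵢ = 573.
Σwᵢxᵢ = 200·15 + 300·12 + 50·18 + 20·5 + 3·19 = 7657.
Σwᵢyᵢ = 200·11 + 300·8 + 50·13 + 20·10 + 3·7 = 5471.
x* = 7657/573 = 13.36, y* = 5471/573 = 9.55.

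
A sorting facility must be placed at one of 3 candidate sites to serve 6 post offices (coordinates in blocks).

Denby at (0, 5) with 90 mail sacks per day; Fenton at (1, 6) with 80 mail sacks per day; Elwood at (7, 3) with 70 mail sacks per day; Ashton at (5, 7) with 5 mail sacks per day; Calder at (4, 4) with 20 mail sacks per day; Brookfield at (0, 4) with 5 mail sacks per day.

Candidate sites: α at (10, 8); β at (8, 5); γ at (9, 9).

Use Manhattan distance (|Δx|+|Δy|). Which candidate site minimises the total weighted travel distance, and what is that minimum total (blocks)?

β, total 1740 blocks

Total weighted distance at each candidate:
  α (10, 8): total = 2910
  β (8, 5): total = 1740
  γ (9, 9): total = 2910
Minimum is at β with total 1740 blocks.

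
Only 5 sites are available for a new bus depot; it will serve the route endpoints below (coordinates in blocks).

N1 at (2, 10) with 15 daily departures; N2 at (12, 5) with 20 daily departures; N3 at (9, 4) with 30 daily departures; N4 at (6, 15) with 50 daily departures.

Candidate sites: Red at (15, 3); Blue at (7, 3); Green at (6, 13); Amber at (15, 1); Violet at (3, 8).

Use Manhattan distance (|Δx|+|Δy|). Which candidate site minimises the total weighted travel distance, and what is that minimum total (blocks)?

Total weighted distance at each candidate:
  Red (15, 3): total = 1660
  Blue (7, 3): total = 1060
  Green (6, 13): total = 845
  Amber (15, 1): total = 1890
  Violet (3, 8): total = 1085
Minimum is at Green with total 845 blocks.

Green, total 845 blocks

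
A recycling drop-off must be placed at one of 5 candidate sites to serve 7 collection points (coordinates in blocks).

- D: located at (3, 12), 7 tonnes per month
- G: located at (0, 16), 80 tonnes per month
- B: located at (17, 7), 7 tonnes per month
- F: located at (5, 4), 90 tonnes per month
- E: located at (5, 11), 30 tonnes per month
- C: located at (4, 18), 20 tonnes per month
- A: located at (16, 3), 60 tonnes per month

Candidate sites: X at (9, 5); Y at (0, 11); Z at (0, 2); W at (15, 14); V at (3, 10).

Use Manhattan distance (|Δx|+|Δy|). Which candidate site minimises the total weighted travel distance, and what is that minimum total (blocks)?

V, total 3043 blocks

Total weighted distance at each candidate:
  X (9, 5): total = 3411
  Y (0, 11): total = 3465
  Z (0, 2): total = 3835
  W (15, 14): total = 4731
  V (3, 10): total = 3043
Minimum is at V with total 3043 blocks.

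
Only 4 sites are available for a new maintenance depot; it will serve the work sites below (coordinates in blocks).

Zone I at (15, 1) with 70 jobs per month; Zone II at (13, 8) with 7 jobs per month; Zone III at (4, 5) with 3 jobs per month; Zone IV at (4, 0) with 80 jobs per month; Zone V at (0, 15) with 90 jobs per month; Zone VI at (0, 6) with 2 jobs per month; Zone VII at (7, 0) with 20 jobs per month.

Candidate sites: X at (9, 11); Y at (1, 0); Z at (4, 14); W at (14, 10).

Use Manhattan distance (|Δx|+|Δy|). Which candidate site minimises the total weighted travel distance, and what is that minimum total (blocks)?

Total weighted distance at each candidate:
  X (9, 11): total = 3940
  Y (1, 0): total = 3028
  Z (4, 14): total = 3746
  W (14, 10): total = 4452
Minimum is at Y with total 3028 blocks.

Y, total 3028 blocks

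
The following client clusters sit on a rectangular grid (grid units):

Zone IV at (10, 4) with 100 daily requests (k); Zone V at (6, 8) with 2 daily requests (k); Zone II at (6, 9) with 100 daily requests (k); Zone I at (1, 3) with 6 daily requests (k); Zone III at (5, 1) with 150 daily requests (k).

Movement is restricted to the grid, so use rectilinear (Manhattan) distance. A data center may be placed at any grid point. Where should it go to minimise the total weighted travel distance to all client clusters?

(6, 4)

Manhattan distance separates: Σwᵢ(|x−xᵢ|+|y−yᵢ|) = Σwᵢ|x−xᵢ| + Σwᵢ|y−yᵢ|, so x and y are optimised independently as 1-D weighted medians.
Total weight W = 358; half = 179.
x-coordinate, sorted with cumulative weight:
  x=1 (Zone I, w=6) cum 6
  x=5 (Zone III, w=150) cum 156
  x=6 (Zone V, w=2) cum 158
  x=6 (Zone II, w=100) cum 258  ← median
  x=10 (Zone IV, w=100) cum 358
⇒ x* = 6
y-coordinate, sorted with cumulative weight:
  y=1 (Zone III, w=150) cum 150
  y=3 (Zone I, w=6) cum 156
  y=4 (Zone IV, w=100) cum 256  ← median
  y=8 (Zone V, w=2) cum 258
  y=9 (Zone II, w=100) cum 358
⇒ y* = 4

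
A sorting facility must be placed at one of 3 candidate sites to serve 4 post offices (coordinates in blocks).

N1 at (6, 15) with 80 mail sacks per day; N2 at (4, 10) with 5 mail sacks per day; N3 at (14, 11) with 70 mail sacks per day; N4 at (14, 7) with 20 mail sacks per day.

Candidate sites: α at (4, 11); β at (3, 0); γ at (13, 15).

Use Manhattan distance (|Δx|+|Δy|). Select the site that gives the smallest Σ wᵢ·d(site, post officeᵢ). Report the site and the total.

Total weighted distance at each candidate:
  α (4, 11): total = 1465
  β (3, 0): total = 3395
  γ (13, 15): total = 1160
Minimum is at γ with total 1160 blocks.

γ, total 1160 blocks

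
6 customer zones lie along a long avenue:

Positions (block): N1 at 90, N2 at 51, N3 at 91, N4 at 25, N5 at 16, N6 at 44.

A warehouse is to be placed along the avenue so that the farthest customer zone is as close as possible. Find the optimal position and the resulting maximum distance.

The 1-center on a line is the midpoint of the two extreme points: leftmost at 16, rightmost at 91.
Optimal location = (16 + 91)/2 = 53.5; maximum distance = (91 − 16)/2 = 37.5.

location 53.5, max distance 37.5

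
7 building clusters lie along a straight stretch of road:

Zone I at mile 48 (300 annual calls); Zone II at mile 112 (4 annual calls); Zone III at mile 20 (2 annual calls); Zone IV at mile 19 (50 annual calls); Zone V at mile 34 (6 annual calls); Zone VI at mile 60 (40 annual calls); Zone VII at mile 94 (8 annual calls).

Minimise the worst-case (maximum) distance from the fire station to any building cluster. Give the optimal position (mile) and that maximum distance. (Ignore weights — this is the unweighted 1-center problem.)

location 65.5, max distance 46.5

The 1-center on a line is the midpoint of the two extreme points: leftmost at 19, rightmost at 112.
Optimal location = (19 + 112)/2 = 65.5; maximum distance = (112 − 19)/2 = 46.5.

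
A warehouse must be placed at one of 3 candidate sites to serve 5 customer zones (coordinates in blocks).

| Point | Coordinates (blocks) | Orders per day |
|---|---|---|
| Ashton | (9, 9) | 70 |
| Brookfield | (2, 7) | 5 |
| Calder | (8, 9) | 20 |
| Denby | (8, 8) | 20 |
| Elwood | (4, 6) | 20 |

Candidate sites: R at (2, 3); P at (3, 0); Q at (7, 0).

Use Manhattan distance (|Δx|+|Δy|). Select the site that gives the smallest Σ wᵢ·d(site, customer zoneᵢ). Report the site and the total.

Total weighted distance at each candidate:
  R (2, 3): total = 1490
  P (3, 0): total = 1770
  Q (7, 0): total = 1390
Minimum is at Q with total 1390 blocks.

Q, total 1390 blocks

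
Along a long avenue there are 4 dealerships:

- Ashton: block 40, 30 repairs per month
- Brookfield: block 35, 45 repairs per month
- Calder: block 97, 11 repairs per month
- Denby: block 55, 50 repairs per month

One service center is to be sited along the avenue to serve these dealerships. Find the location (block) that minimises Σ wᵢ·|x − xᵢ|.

For a sum of weighted absolute distances on a line, the optimum is the weighted median (not the mean). Total weight W = 136; half-weight = 68.
Sort by position and accumulate weight:
  block 35 (Brookfield, w=45) → cum 45
  block 40 (Ashton, w=30) → cum 75  ≥ 68 → median here
  block 55 (Denby, w=50) → cum 125
  block 97 (Calder, w=11) → cum 136
Optimal location: block 40.

x = 40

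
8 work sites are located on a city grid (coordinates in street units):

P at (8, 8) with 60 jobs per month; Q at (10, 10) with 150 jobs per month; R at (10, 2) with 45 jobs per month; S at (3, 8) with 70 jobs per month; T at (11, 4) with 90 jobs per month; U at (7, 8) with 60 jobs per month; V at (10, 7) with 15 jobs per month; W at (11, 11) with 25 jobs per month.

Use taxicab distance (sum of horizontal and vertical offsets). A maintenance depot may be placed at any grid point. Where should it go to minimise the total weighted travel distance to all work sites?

Manhattan distance separates: Σwᵢ(|x−xᵢ|+|y−yᵢ|) = Σwᵢ|x−xᵢ| + Σwᵢ|y−yᵢ|, so x and y are optimised independently as 1-D weighted medians.
Total weight W = 515; half = 257.5.
x-coordinate, sorted with cumulative weight:
  x=3 (S, w=70) cum 70
  x=7 (U, w=60) cum 130
  x=8 (P, w=60) cum 190
  x=10 (Q, w=150) cum 340  ← median
  x=10 (R, w=45) cum 385
  x=10 (V, w=15) cum 400
  x=11 (T, w=90) cum 490
  x=11 (W, w=25) cum 515
⇒ x* = 10
y-coordinate, sorted with cumulative weight:
  y=2 (R, w=45) cum 45
  y=4 (T, w=90) cum 135
  y=7 (V, w=15) cum 150
  y=8 (P, w=60) cum 210
  y=8 (S, w=70) cum 280  ← median
  y=8 (U, w=60) cum 340
  y=10 (Q, w=150) cum 490
  y=11 (W, w=25) cum 515
⇒ y* = 8

(10, 8)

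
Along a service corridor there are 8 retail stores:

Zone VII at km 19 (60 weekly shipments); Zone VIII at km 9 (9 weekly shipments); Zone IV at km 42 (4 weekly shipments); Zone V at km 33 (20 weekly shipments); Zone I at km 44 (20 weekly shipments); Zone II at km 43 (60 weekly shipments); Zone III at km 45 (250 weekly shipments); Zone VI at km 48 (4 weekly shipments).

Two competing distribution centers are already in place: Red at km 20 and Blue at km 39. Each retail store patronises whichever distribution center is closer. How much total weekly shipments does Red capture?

69

The indifferent point is the midpoint (20+39)/2 = 29.5; retail stores left of it (closer to Red at 20) go to Red, those right go to Blue.
  Zone VIII at 9 (w=9) → Red
  Zone VII at 19 (w=60) → Red
  Zone V at 33 (w=20) → Blue
  Zone IV at 42 (w=4) → Blue
  Zone II at 43 (w=60) → Blue
  Zone I at 44 (w=20) → Blue
  Zone III at 45 (w=250) → Blue
  Zone VI at 48 (w=4) → Blue
Red captures 69; Blue captures 358.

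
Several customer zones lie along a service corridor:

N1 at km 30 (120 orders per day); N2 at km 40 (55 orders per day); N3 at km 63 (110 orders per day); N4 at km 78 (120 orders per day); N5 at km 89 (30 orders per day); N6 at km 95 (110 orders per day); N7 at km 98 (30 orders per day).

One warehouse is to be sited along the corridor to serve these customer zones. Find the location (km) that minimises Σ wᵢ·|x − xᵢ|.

For a sum of weighted absolute distances on a line, the optimum is the weighted median (not the mean). Total weight W = 575; half-weight = 287.5.
Sort by position and accumulate weight:
  km 30 (N1, w=120) → cum 120
  km 40 (N2, w=55) → cum 175
  km 63 (N3, w=110) → cum 285
  km 78 (N4, w=120) → cum 405  ≥ 287.5 → median here
  km 89 (N5, w=30) → cum 435
  km 95 (N6, w=110) → cum 545
  km 98 (N7, w=30) → cum 575
Optimal location: km 78.

x = 78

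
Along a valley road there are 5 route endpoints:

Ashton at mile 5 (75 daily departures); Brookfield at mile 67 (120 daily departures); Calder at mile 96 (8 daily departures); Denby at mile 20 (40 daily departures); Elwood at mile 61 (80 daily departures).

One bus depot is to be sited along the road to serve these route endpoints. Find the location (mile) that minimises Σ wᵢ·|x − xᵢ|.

For a sum of weighted absolute distances on a line, the optimum is the weighted median (not the mean). Total weight W = 323; half-weight = 161.5.
Sort by position and accumulate weight:
  mile 5 (Ashton, w=75) → cum 75
  mile 20 (Denby, w=40) → cum 115
  mile 61 (Elwood, w=80) → cum 195  ≥ 161.5 → median here
  mile 67 (Brookfield, w=120) → cum 315
  mile 96 (Calder, w=8) → cum 323
Optimal location: mile 61.

x = 61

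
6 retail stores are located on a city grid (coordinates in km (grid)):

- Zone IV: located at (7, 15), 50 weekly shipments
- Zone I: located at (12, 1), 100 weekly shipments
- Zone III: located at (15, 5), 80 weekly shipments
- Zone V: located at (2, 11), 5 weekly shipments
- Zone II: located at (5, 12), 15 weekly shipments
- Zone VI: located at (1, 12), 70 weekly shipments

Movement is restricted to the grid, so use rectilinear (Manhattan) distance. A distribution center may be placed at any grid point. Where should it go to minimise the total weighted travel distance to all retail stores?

(12, 5)

Manhattan distance separates: Σwᵢ(|x−xᵢ|+|y−yᵢ|) = Σwᵢ|x−xᵢ| + Σwᵢ|y−yᵢ|, so x and y are optimised independently as 1-D weighted medians.
Total weight W = 320; half = 160.
x-coordinate, sorted with cumulative weight:
  x=1 (Zone VI, w=70) cum 70
  x=2 (Zone V, w=5) cum 75
  x=5 (Zone II, w=15) cum 90
  x=7 (Zone IV, w=50) cum 140
  x=12 (Zone I, w=100) cum 240  ← median
  x=15 (Zone III, w=80) cum 320
⇒ x* = 12
y-coordinate, sorted with cumulative weight:
  y=1 (Zone I, w=100) cum 100
  y=5 (Zone III, w=80) cum 180  ← median
  y=11 (Zone V, w=5) cum 185
  y=12 (Zone II, w=15) cum 200
  y=12 (Zone VI, w=70) cum 270
  y=15 (Zone IV, w=50) cum 320
⇒ y* = 5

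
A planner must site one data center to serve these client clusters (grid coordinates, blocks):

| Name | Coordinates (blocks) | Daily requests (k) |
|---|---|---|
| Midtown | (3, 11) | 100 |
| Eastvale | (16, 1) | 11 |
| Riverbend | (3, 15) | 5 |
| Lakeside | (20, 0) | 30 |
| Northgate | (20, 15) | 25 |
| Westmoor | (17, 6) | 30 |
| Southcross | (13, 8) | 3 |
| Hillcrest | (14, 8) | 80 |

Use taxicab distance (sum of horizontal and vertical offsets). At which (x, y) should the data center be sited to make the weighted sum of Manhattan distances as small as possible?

Manhattan distance separates: Σwᵢ(|x−xᵢ|+|y−yᵢ|) = Σwᵢ|x−xᵢ| + Σwᵢ|y−yᵢ|, so x and y are optimised independently as 1-D weighted medians.
Total weight W = 284; half = 142.
x-coordinate, sorted with cumulative weight:
  x=3 (Midtown, w=100) cum 100
  x=3 (Riverbend, w=5) cum 105
  x=13 (Southcross, w=3) cum 108
  x=14 (Hillcrest, w=80) cum 188  ← median
  x=16 (Eastvale, w=11) cum 199
  x=17 (Westmoor, w=30) cum 229
  x=20 (Lakeside, w=30) cum 259
  x=20 (Northgate, w=25) cum 284
⇒ x* = 14
y-coordinate, sorted with cumulative weight:
  y=0 (Lakeside, w=30) cum 30
  y=1 (Eastvale, w=11) cum 41
  y=6 (Westmoor, w=30) cum 71
  y=8 (Southcross, w=3) cum 74
  y=8 (Hillcrest, w=80) cum 154  ← median
  y=11 (Midtown, w=100) cum 254
  y=15 (Riverbend, w=5) cum 259
  y=15 (Northgate, w=25) cum 284
⇒ y* = 8

(14, 8)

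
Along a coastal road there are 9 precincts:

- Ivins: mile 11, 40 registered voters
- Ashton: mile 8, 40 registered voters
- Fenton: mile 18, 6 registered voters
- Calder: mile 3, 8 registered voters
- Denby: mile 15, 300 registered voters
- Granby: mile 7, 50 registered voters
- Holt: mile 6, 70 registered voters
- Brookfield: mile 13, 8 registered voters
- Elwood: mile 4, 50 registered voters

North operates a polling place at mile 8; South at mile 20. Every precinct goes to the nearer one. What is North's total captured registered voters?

266

The indifferent point is the midpoint (8+20)/2 = 14; precincts left of it (closer to North at 8) go to North, those right go to South.
  Calder at 3 (w=8) → North
  Elwood at 4 (w=50) → North
  Holt at 6 (w=70) → North
  Granby at 7 (w=50) → North
  Ashton at 8 (w=40) → North
  Ivins at 11 (w=40) → North
  Brookfield at 13 (w=8) → North
  Denby at 15 (w=300) → South
  Fenton at 18 (w=6) → South
North captures 266; South captures 306.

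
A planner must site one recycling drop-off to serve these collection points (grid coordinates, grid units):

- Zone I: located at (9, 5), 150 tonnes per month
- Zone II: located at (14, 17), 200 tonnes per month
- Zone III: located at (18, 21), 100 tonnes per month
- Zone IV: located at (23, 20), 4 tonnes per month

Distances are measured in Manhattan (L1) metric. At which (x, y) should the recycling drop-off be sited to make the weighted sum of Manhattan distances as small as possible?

(14, 17)

Manhattan distance separates: Σwᵢ(|x−xᵢ|+|y−yᵢ|) = Σwᵢ|x−xᵢ| + Σwᵢ|y−yᵢ|, so x and y are optimised independently as 1-D weighted medians.
Total weight W = 454; half = 227.
x-coordinate, sorted with cumulative weight:
  x=9 (Zone I, w=150) cum 150
  x=14 (Zone II, w=200) cum 350  ← median
  x=18 (Zone III, w=100) cum 450
  x=23 (Zone IV, w=4) cum 454
⇒ x* = 14
y-coordinate, sorted with cumulative weight:
  y=5 (Zone I, w=150) cum 150
  y=17 (Zone II, w=200) cum 350  ← median
  y=20 (Zone IV, w=4) cum 354
  y=21 (Zone III, w=100) cum 454
⇒ y* = 17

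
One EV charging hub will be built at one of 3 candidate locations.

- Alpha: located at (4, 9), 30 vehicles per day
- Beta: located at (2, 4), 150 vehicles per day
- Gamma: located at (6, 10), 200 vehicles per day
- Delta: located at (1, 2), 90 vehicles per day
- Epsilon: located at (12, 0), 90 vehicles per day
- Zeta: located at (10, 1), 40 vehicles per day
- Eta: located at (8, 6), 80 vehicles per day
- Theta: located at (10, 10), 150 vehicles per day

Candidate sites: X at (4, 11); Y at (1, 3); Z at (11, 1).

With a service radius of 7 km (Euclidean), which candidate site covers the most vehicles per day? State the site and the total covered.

Coverage radius r = 7 km; a point is covered iff (Δx)²+(Δy)² ≤ 7² = 49.
  X (4, 11): covers {Alpha, Gamma, Eta, Theta} → 460
  Y (1, 3): covers {Alpha, Beta, Delta} → 270
  Z (11, 1): covers {Epsilon, Zeta, Eta} → 210
Maximum coverage at X: 460 vehicles per day.

X, covering 460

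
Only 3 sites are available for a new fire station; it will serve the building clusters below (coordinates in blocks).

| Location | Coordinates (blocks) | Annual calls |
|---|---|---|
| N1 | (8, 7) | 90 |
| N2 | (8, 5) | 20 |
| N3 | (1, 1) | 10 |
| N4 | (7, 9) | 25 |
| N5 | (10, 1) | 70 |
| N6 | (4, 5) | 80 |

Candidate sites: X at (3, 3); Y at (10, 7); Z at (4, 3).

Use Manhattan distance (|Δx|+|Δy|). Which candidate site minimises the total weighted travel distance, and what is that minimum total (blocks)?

Total weighted distance at each candidate:
  X (3, 3): total = 2110
  Y (10, 7): total = 1595
  Z (4, 3): total = 1835
Minimum is at Y with total 1595 blocks.

Y, total 1595 blocks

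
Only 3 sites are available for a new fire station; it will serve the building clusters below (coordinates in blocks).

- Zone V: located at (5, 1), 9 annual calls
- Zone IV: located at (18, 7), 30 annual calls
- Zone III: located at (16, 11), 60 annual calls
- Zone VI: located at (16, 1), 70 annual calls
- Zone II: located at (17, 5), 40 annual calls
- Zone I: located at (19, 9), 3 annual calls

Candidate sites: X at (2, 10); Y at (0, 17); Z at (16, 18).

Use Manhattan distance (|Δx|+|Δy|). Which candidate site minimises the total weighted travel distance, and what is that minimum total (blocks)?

Z, total 2848 blocks

Total weighted distance at each candidate:
  X (2, 10): total = 4042
  Y (0, 17): total = 5830
  Z (16, 18): total = 2848
Minimum is at Z with total 2848 blocks.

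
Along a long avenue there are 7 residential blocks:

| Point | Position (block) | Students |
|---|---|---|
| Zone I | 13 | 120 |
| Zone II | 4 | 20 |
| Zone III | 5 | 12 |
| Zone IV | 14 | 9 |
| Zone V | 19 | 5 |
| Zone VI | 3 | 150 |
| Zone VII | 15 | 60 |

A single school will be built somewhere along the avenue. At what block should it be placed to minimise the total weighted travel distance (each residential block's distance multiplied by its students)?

x = 13

For a sum of weighted absolute distances on a line, the optimum is the weighted median (not the mean). Total weight W = 376; half-weight = 188.
Sort by position and accumulate weight:
  block 3 (Zone VI, w=150) → cum 150
  block 4 (Zone II, w=20) → cum 170
  block 5 (Zone III, w=12) → cum 182
  block 13 (Zone I, w=120) → cum 302  ≥ 188 → median here
  block 14 (Zone IV, w=9) → cum 311
  block 15 (Zone VII, w=60) → cum 371
  block 19 (Zone V, w=5) → cum 376
Optimal location: block 13.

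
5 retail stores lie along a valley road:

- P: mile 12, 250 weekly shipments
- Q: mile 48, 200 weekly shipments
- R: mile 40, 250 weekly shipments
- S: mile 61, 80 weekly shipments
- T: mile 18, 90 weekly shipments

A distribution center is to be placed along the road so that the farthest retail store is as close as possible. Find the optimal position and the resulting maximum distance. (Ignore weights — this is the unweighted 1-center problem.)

The 1-center on a line is the midpoint of the two extreme points: leftmost at 12, rightmost at 61.
Optimal location = (12 + 61)/2 = 36.5; maximum distance = (61 − 12)/2 = 24.5.

location 36.5, max distance 24.5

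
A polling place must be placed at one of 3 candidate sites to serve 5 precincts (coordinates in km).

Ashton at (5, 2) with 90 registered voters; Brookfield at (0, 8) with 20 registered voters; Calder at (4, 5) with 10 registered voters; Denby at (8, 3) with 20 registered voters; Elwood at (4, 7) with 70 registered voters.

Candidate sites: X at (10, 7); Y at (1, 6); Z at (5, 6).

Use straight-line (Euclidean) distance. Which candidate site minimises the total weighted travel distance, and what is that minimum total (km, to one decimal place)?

Total weighted distance at each candidate:
  X (10, 7): total = 1410.1
  Y (1, 6): total = 959.1
  Z (5, 6): total = 665.7
Minimum is at Z with total 665.7 km.

Z, total 665.7 km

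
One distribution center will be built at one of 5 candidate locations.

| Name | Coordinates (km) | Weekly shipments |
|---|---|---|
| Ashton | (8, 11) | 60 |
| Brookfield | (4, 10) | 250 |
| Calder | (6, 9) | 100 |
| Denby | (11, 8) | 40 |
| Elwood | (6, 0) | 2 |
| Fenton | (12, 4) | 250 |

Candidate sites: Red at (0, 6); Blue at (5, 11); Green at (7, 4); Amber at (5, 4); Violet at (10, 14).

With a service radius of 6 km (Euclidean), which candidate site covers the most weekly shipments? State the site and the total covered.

Coverage radius r = 6 km; a point is covered iff (Δx)²+(Δy)² ≤ 6² = 36.
  Red (0, 6): covers {Brookfield} → 250
  Blue (5, 11): covers {Ashton, Brookfield, Calder} → 410
  Green (7, 4): covers {Calder, Denby, Elwood, Fenton} → 392
  Amber (5, 4): covers {Calder, Elwood} → 102
  Violet (10, 14): covers {Ashton} → 60
Maximum coverage at Blue: 410 weekly shipments.

Blue, covering 410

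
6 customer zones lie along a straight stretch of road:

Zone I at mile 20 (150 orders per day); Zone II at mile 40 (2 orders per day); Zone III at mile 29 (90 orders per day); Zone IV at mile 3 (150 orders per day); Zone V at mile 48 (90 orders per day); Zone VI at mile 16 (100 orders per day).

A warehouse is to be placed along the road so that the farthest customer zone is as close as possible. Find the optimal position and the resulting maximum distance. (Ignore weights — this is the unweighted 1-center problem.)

The 1-center on a line is the midpoint of the two extreme points: leftmost at 3, rightmost at 48.
Optimal location = (3 + 48)/2 = 25.5; maximum distance = (48 − 3)/2 = 22.5.

location 25.5, max distance 22.5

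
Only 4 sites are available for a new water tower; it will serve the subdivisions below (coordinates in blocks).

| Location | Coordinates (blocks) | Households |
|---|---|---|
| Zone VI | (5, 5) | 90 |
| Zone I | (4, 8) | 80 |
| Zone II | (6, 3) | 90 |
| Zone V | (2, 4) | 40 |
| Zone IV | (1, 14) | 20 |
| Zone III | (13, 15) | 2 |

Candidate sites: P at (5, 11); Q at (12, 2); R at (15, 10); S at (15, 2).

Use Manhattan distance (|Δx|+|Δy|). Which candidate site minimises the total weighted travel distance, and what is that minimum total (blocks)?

P, total 2234 blocks

Total weighted distance at each candidate:
  P (5, 11): total = 2234
  Q (12, 2): total = 3618
  R (15, 10): total = 4964
  S (15, 2): total = 4580
Minimum is at P with total 2234 blocks.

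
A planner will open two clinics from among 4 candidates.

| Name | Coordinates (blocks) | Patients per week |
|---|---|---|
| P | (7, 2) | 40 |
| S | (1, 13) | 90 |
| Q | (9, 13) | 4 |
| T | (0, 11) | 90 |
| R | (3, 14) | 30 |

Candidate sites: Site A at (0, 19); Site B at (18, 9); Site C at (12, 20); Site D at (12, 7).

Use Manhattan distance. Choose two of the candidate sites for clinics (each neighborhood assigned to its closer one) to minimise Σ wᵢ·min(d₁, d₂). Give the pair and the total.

Evaluate every pair (each demand assigned to the nearer of the two):
  {Site A, Site D}: total = 2026
  {Site A, Site B}: total = 2362
  {Site A, Site C}: total = 2550
  {Site C, Site D}: total = 3856
  {Site B, Site D}: total = 3886
  {Site B, Site C}: total = 4630
Best pair: {Site A, Site D} with total 2026.

{Site A, Site D}, total 2026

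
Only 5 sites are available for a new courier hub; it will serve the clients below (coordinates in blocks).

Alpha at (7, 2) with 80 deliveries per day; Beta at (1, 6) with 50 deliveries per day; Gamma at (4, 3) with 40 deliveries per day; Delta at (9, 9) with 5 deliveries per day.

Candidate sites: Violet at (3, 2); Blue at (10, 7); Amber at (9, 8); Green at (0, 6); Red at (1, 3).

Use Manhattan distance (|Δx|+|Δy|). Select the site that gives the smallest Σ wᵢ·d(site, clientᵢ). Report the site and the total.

Total weighted distance at each candidate:
  Violet (3, 2): total = 765
  Blue (10, 7): total = 1555
  Amber (9, 8): total = 1545
  Green (0, 6): total = 1270
  Red (1, 3): total = 900
Minimum is at Violet with total 765 blocks.

Violet, total 765 blocks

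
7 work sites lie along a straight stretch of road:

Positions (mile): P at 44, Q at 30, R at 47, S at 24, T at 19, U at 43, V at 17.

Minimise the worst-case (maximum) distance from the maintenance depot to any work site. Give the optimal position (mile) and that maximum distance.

location 32, max distance 15

The 1-center on a line is the midpoint of the two extreme points: leftmost at 17, rightmost at 47.
Optimal location = (17 + 47)/2 = 32; maximum distance = (47 − 17)/2 = 15.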